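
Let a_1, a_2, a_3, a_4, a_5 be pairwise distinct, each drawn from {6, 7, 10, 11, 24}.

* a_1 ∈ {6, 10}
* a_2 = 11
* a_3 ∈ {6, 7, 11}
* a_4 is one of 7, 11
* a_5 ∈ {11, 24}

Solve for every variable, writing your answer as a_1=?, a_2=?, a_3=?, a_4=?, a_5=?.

a_1=10, a_2=11, a_3=6, a_4=7, a_5=24

a_2 must be 11 (only option left). Remove 11 from a_3, a_4, a_5.
That leaves a_4 = 7. Remove 7 from a_3.
a_5 must be 24 (only option left).
a_3 must be 6 (only option left). Remove 6 from a_1.
a_1 has just one choice, so a_1 = 10.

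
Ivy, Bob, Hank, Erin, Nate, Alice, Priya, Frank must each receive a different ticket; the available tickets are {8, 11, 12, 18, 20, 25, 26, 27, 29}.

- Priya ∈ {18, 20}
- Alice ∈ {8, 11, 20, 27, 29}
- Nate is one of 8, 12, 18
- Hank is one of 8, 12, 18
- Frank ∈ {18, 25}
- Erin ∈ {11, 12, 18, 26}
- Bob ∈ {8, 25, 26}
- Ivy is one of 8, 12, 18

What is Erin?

The 3 variables Ivy, Hank, Nate are confined to {8, 12, 18}, which locks those values in; drop them from Bob, Erin, Alice, Priya, Frank.
Priya has just one choice, so Priya = 20. Eliminate 20 elsewhere: Alice.
Frank's domain is down to {25}, so Frank = 25. So Bob can't be 25.
Bob has just one choice, so Bob = 26. So Erin can't be 26.
So Erin = 11.

11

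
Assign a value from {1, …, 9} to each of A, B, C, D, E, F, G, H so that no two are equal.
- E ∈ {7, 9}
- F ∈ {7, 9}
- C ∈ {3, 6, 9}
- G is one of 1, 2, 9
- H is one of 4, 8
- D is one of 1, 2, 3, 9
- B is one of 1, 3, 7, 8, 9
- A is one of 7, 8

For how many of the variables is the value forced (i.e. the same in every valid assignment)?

Among the 8 variables, 4 fits only H (and all 8 values in {1, 2, 3, 4, 6, 7, 8, 9} must be used), so H = 4.
The 7 still-open variables draw from only 7 values {1, 2, 3, 6, 7, 8, 9}, so each is used; only C can be 6, hence C = 6.
E and F between them cover only {7, 9} — a naked pair. Remove those values from A, B, D, G.
A's domain is down to {8}, so A = 8. So B can't be 8.
Determined: A=8, C=6, H=4. The other variables each still have more than one consistent value. That makes 3.

3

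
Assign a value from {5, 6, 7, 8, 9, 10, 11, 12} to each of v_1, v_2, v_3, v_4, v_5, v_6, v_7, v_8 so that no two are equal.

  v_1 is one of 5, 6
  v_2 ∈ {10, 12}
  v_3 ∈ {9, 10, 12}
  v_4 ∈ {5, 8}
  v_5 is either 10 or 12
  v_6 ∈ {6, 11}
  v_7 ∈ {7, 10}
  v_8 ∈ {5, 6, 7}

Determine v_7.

7

Among the 8 variables, 8 fits only v_4 (and all 8 values in {5, 6, 7, 8, 9, 10, 11, 12} must be used), so v_4 = 8.
Among the 7 still-open variables, 9 fits only v_3 (and all 7 values in {5, 6, 7, 9, 10, 11, 12} must be used), so v_3 = 9.
The 6 still-open variables together cover exactly {5, 6, 7, 10, 11, 12} — 6 values for 6 variables — and 11 appears only in v_6's list, so v_6 = 11.
v_2 and v_5 share exactly the 2 values {10, 12}; by pigeonhole those values go to them, so strike 10, 12 from v_7.
So v_7 = 7.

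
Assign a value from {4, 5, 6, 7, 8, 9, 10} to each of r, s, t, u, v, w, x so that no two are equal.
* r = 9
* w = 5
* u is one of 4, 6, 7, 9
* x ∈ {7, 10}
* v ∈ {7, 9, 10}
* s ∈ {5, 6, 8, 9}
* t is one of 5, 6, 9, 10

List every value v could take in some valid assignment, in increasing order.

7, 10

r must be 9 (only option left). So s, t, u, v can't be 9.
w's domain is down to {5}, so w = 5. Eliminate 5 elsewhere: s, t.
Among the 5 still-open variables, 4 fits only u (and all 5 values in {4, 6, 7, 8, 10} must be used), so u = 4.
The 4 still-open variables draw from only 4 values {6, 7, 8, 10}, so each is used; only s can be 8, hence s = 8.
The 3 still-open variables together cover exactly {6, 7, 10} — 3 values for 3 variables — and 6 appears only in t's list, so t = 6.
No further eliminations apply; v can still be any of 7, 10.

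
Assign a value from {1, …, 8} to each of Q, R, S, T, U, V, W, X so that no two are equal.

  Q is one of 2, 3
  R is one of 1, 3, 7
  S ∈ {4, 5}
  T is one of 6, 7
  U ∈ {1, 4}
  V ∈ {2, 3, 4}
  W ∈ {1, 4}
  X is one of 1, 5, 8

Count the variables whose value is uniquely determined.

4

The 8 variables draw from only 8 values {1, 2, 3, 4, 5, 6, 7, 8}, so each is used; only T can be 6, hence T = 6.
The 7 still-open variables together cover exactly {1, 2, 3, 4, 5, 7, 8} — 7 values for 7 variables — and 7 appears only in R's list, so R = 7.
Among the 6 still-open variables, 8 fits only X (and all 6 values in {1, 2, 3, 4, 5, 8} must be used), so X = 8.
The 5 still-open variables together cover exactly {1, 2, 3, 4, 5} — 5 values for 5 variables — and 5 appears only in S's list, so S = 5.
The 2 variables U and W are confined to {1, 4}, which locks those values in; drop them from V.
Determined: R=7, S=5, T=6, X=8. The other variables each still have more than one consistent value. That makes 4.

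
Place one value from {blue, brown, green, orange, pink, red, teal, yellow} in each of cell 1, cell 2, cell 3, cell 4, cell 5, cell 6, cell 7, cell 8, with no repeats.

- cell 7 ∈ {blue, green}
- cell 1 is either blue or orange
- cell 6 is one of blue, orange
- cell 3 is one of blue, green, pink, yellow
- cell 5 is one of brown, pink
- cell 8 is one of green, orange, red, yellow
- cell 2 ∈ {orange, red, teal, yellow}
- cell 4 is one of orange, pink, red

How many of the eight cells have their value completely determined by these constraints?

The 8 variables together cover exactly {blue, brown, green, orange, pink, red, teal, yellow} — 8 values for 8 variables — and brown appears only in cell 5's list, so cell 5 = brown.
Among the 7 still-open variables, teal fits only cell 2 (and all 7 values in {blue, green, orange, pink, red, teal, yellow} must be used), so cell 2 = teal.
The 2 variables cell 1 and cell 6 are confined to {blue, orange}, which locks those values in; drop them from cell 3, cell 4, cell 7, cell 8.
That leaves cell 7 = green. Eliminate green elsewhere: cell 3, cell 8.
Determined: cell 2=teal, cell 5=brown, cell 7=green. The other cells each still have more than one consistent value. That makes 3.

3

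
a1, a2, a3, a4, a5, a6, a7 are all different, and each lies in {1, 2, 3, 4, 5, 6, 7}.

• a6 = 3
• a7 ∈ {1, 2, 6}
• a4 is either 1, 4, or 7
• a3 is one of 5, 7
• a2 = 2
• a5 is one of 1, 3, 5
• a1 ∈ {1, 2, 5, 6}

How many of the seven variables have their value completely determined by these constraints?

4

a2 must be 2 (only option left). So a1, a7 can't be 2.
a6's domain is down to {3}, so a6 = 3. So a5 can't be 3.
The 5 still-open variables draw from only 5 values {1, 4, 5, 6, 7}, so each is used; only a4 can be 4, hence a4 = 4.
Among the 4 still-open variables, 7 fits only a3 (and all 4 values in {1, 5, 6, 7} must be used), so a3 = 7.
Determined: a2=2, a3=7, a4=4, a6=3. The other variables each still have more than one consistent value. That makes 4.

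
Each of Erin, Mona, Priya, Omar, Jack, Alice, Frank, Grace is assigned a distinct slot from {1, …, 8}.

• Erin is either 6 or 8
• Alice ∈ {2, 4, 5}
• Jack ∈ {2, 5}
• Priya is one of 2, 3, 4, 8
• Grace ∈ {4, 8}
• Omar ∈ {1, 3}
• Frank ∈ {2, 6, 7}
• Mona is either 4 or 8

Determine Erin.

The 8 variables together cover exactly {1, 2, 3, 4, 5, 6, 7, 8} — 8 values for 8 variables — and 1 appears only in Omar's list, so Omar = 1.
The 7 still-open variables together cover exactly {2, 3, 4, 5, 6, 7, 8} — 7 values for 7 variables — and 3 appears only in Priya's list, so Priya = 3.
Among the 6 still-open variables, 7 fits only Frank (and all 6 values in {2, 4, 5, 6, 7, 8} must be used), so Frank = 7.
Among the 5 still-open variables, 6 fits only Erin (and all 5 values in {2, 4, 5, 6, 8} must be used), so Erin = 6.

6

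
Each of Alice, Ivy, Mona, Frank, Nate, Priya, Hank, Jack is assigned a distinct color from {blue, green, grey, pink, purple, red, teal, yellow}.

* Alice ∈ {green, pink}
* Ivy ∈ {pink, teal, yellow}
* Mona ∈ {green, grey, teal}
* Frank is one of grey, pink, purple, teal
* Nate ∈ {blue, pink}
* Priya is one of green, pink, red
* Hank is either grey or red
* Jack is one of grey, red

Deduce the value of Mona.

teal

The 8 variables together cover exactly {blue, green, grey, pink, purple, red, teal, yellow} — 8 values for 8 variables — and blue appears only in Nate's list, so Nate = blue.
The 7 still-open variables together cover exactly {green, grey, pink, purple, red, teal, yellow} — 7 values for 7 variables — and purple appears only in Frank's list, so Frank = purple.
Among the 6 still-open variables, yellow fits only Ivy (and all 6 values in {green, grey, pink, red, teal, yellow} must be used), so Ivy = yellow.
The 5 still-open variables draw from only 5 values {green, grey, pink, red, teal}, so each is used; only Mona can be teal, hence Mona = teal.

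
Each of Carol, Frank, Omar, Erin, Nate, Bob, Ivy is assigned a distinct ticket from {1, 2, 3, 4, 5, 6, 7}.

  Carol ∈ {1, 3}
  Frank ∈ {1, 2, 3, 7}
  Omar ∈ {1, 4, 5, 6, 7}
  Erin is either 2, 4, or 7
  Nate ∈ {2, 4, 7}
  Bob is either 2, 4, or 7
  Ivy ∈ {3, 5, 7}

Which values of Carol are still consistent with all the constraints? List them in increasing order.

The 7 variables together cover exactly {1, 2, 3, 4, 5, 6, 7} — 7 values for 7 variables — and 6 appears only in Omar's list, so Omar = 6.
The 6 still-open variables draw from only 6 values {1, 2, 3, 4, 5, 7}, so each is used; only Ivy can be 5, hence Ivy = 5.
The 3 variables Erin, Nate, Bob are confined to {2, 4, 7}, which locks those values in; drop them from Frank.
No further eliminations apply; Carol can still be any of 1, 3.

1, 3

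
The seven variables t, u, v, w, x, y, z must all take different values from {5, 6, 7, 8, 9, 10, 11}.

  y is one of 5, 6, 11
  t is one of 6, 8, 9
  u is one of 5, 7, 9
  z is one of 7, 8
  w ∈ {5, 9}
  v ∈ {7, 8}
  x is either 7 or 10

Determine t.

The 7 variables together cover exactly {5, 6, 7, 8, 9, 10, 11} — 7 values for 7 variables — and 10 appears only in x's list, so x = 10.
Among the 6 still-open variables, 11 fits only y (and all 6 values in {5, 6, 7, 8, 9, 11} must be used), so y = 11.
The 5 still-open variables draw from only 5 values {5, 6, 7, 8, 9}, so each is used; only t can be 6, hence t = 6.

6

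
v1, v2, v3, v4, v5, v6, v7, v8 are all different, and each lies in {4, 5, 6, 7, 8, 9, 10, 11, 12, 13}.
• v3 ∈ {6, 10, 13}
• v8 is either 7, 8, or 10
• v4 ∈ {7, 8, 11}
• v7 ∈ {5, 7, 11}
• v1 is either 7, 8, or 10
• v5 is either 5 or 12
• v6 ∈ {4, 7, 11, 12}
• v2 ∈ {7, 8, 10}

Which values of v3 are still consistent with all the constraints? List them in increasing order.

6, 13

The 3 variables v1, v2, v8 are confined to {7, 8, 10}, which locks those values in; drop them from v3, v4, v6, v7.
That leaves v4 = 11. Eliminate 11 elsewhere: v6, v7.
That leaves v7 = 5. Eliminate 5 elsewhere: v5.
v5's domain is down to {12}, so v5 = 12. Eliminate 12 elsewhere: v6.
v6 must be 4 (only option left).
No further eliminations apply; v3 can still be any of 6, 13.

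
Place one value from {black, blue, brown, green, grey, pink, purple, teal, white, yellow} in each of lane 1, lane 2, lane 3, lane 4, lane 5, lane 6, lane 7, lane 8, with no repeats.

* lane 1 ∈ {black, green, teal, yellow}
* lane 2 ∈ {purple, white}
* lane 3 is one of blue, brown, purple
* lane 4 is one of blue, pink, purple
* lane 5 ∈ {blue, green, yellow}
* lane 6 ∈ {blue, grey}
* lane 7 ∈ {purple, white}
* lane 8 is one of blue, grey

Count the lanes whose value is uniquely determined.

The 2 variables lane 2 and lane 7 are confined to {purple, white}, which locks those values in; drop them from lane 3, lane 4.
The 2 variables lane 6 and lane 8 are confined to {blue, grey}, which locks those values in; drop them from lane 3, lane 4, lane 5.
lane 3's domain is down to {brown}, so lane 3 = brown.
lane 4 must be pink (only option left).
Determined: lane 3=brown, lane 4=pink. The other lanes each still have more than one consistent value. That makes 2.

2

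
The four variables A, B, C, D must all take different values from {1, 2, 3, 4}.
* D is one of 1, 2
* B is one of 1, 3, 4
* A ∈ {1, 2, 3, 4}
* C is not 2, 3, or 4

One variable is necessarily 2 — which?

C must be 1 (only option left). Eliminate 1 elsewhere: A, B, D.
So 2 goes to D.

D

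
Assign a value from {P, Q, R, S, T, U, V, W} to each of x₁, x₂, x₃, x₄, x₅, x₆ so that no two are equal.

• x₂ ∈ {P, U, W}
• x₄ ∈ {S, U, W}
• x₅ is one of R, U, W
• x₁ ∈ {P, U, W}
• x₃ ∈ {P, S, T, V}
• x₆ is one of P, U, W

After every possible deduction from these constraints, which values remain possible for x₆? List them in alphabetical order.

x₁, x₂, x₆ between them cover only {P, U, W} — a naked triple. Remove those values from x₃, x₄, x₅.
That leaves x₄ = S. Strike S from x₃.
That leaves x₅ = R.
No further eliminations apply; x₆ can still be any of P, U, W.

P, U, W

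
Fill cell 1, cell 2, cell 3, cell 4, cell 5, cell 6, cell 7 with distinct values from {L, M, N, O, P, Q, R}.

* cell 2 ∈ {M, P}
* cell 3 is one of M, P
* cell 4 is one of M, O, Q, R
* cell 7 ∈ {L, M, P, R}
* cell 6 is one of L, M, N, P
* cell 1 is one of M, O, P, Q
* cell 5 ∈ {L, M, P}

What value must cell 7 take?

R

The 7 variables draw from only 7 values {L, M, N, O, P, Q, R}, so each is used; only cell 6 can be N, hence cell 6 = N.
cell 2 and cell 3 share exactly the 2 values {M, P}; by pigeonhole those values go to them, so strike M, P from cell 1, cell 4, cell 5, cell 7.
cell 5's domain is down to {L}, so cell 5 = L. So cell 7 can't be L.
So cell 7 = R.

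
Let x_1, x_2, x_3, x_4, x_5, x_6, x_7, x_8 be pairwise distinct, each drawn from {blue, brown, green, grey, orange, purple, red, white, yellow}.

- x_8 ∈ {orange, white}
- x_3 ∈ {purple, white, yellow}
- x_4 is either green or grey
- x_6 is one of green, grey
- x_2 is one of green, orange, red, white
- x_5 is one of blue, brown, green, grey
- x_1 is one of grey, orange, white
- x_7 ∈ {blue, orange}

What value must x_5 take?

x_4 and x_6 between them cover only {green, grey} — a naked pair. Remove those values from x_1, x_2, x_5.
x_1 and x_8 share exactly the 2 values {orange, white}; by pigeonhole those values go to them, so strike orange, white from x_2, x_3, x_7.
That leaves x_2 = red.
x_7 must be blue (only option left). Remove blue from x_5.
So x_5 = brown.

brown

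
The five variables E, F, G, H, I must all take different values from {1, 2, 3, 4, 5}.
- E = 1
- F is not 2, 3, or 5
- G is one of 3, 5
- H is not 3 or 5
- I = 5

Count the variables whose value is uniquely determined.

E must be 1 (only option left). Strike 1 from F, H.
F's domain is down to {4}, so F = 4. Remove 4 from H.
H must be 2 (only option left).
I must be 5 (only option left). So G can't be 5.
G's domain is down to {3}, so G = 3.
Every variable is fixed: E=1, F=4, G=3, H=2, I=5. That makes 5.

5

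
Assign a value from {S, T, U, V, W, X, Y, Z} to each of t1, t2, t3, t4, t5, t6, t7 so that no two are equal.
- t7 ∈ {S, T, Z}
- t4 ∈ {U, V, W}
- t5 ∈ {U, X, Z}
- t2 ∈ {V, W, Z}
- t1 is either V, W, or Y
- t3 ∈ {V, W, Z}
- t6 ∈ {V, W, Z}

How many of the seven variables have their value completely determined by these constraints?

t2, t3, t6 share exactly the 3 values {V, W, Z}; by pigeonhole those values go to them, so strike V, W, Z from t1, t4, t5, t7.
That leaves t1 = Y.
t4's domain is down to {U}, so t4 = U. Eliminate U elsewhere: t5.
t5's domain is down to {X}, so t5 = X.
Determined: t1=Y, t4=U, t5=X. The other variables each still have more than one consistent value. That makes 3.

3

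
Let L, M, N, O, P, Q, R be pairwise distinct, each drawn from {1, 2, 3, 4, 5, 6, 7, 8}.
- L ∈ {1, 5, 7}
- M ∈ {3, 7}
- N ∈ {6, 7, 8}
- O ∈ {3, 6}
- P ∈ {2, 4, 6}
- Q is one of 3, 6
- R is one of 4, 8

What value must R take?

O and Q between them cover only {3, 6} — a naked pair. Remove those values from M, N, P.
That leaves M = 7. Eliminate 7 elsewhere: L, N.
N has just one choice, so N = 8. Strike 8 from R.
So R = 4.

4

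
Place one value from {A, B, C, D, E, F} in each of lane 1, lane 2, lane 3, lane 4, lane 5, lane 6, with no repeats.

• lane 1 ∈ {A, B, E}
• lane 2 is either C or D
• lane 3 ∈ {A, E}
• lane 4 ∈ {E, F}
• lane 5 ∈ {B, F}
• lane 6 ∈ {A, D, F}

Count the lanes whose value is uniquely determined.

2

The 6 variables draw from only 6 values {A, B, C, D, E, F}, so each is used; only lane 2 can be C, hence lane 2 = C.
The 5 still-open variables together cover exactly {A, B, D, E, F} — 5 values for 5 variables — and D appears only in lane 6's list, so lane 6 = D.
Determined: lane 2=C, lane 6=D. The other lanes each still have more than one consistent value. That makes 2.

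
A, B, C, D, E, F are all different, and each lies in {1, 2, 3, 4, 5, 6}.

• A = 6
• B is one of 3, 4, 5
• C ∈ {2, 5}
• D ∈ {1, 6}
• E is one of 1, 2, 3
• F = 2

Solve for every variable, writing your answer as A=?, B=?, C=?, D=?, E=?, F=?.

A=6, B=4, C=5, D=1, E=3, F=2

A has just one choice, so A = 6. Eliminate 6 elsewhere: D.
That leaves D = 1. Eliminate 1 elsewhere: E.
F must be 2 (only option left). Remove 2 from C, E.
C's domain is down to {5}, so C = 5. So B can't be 5.
E must be 3 (only option left). So B can't be 3.
B has just one choice, so B = 4.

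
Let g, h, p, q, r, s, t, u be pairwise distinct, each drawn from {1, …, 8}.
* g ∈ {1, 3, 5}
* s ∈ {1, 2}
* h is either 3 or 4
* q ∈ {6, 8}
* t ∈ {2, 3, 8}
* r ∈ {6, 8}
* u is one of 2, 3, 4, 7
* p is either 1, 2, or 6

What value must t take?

Among the 8 variables, 5 fits only g (and all 8 values in {1, 2, 3, 4, 5, 6, 7, 8} must be used), so g = 5.
The 7 still-open variables draw from only 7 values {1, 2, 3, 4, 6, 7, 8}, so each is used; only u can be 7, hence u = 7.
The 6 still-open variables draw from only 6 values {1, 2, 3, 4, 6, 8}, so each is used; only h can be 4, hence h = 4.
Among the 5 still-open variables, 3 fits only t (and all 5 values in {1, 2, 3, 6, 8} must be used), so t = 3.

3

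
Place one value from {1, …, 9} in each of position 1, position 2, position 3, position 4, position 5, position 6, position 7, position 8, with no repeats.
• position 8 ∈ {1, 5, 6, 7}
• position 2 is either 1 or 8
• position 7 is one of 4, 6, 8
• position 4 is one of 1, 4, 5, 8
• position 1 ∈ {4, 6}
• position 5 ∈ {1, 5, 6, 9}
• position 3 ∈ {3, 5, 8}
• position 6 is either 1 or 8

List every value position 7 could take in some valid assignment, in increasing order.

The 8 variables together cover exactly {1, 3, 4, 5, 6, 7, 8, 9} — 8 values for 8 variables — and 3 appears only in position 3's list, so position 3 = 3.
The 7 still-open variables together cover exactly {1, 4, 5, 6, 7, 8, 9} — 7 values for 7 variables — and 7 appears only in position 8's list, so position 8 = 7.
The 6 still-open variables draw from only 6 values {1, 4, 5, 6, 8, 9}, so each is used; only position 5 can be 9, hence position 5 = 9.
The 5 still-open variables draw from only 5 values {1, 4, 5, 6, 8}, so each is used; only position 4 can be 5, hence position 4 = 5.
position 2 and position 6 between them cover only {1, 8} — a naked pair. Remove those values from position 7.
No further eliminations apply; position 7 can still be any of 4, 6.

4, 6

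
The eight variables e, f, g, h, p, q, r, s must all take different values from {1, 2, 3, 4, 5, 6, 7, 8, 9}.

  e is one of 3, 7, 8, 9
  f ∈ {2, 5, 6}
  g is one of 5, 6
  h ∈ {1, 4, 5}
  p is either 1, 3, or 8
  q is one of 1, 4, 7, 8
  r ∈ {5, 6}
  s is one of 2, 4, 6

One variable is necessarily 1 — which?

h

g and r share exactly the 2 values {5, 6}; by pigeonhole those values go to them, so strike 5, 6 from f, h, s.
f must be 2 (only option left). So s can't be 2.
s has just one choice, so s = 4. Strike 4 from h, q.
So 1 goes to h.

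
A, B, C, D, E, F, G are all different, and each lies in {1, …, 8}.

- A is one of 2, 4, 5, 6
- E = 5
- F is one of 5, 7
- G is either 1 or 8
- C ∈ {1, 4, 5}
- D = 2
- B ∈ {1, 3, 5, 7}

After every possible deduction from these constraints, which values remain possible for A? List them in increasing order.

4, 6

D must be 2 (only option left). Eliminate 2 elsewhere: A.
E's domain is down to {5}, so E = 5. Remove 5 from A, B, C, F.
F has just one choice, so F = 7. So B can't be 7.
No further eliminations apply; A can still be any of 4, 6.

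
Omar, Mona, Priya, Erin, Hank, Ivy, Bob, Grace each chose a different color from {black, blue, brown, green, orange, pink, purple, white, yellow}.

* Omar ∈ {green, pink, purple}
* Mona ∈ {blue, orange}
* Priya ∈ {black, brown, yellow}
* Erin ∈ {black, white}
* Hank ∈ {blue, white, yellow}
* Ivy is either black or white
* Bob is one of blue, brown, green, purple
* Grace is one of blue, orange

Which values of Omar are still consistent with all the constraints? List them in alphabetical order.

green, pink, purple

The 2 variables Mona and Grace are confined to {blue, orange}, which locks those values in; drop them from Hank, Bob.
Erin and Ivy share exactly the 2 values {black, white}; by pigeonhole those values go to them, so strike black, white from Priya, Hank.
That leaves Hank = yellow. Remove yellow from Priya.
That leaves Priya = brown. Strike brown from Bob.
No further eliminations apply; Omar can still be any of green, pink, purple.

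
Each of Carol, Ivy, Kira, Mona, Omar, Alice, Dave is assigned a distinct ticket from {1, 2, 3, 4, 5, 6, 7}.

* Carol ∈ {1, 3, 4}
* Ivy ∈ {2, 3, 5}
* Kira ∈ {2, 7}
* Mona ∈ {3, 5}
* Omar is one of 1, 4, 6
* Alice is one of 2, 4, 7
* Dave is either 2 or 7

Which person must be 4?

The 7 variables together cover exactly {1, 2, 3, 4, 5, 6, 7} — 7 values for 7 variables — and 6 appears only in Omar's list, so Omar = 6.
The 6 still-open variables together cover exactly {1, 2, 3, 4, 5, 7} — 6 values for 6 variables — and 1 appears only in Carol's list, so Carol = 1.
Among the 5 still-open variables, 4 fits only Alice (and all 5 values in {2, 3, 4, 5, 7} must be used), so Alice = 4.

Alice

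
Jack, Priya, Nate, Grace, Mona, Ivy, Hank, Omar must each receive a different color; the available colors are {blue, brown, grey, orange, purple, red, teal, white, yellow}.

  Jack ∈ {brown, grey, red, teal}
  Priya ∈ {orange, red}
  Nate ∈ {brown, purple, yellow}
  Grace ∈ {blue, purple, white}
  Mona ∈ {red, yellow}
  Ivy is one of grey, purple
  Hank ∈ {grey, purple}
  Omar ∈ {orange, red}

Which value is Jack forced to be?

Priya and Omar share exactly the 2 values {orange, red}; by pigeonhole those values go to them, so strike orange, red from Jack, Mona.
Mona has just one choice, so Mona = yellow. Strike yellow from Nate.
Ivy and Hank between them cover only {grey, purple} — a naked pair. Remove those values from Jack, Nate, Grace.
Nate has just one choice, so Nate = brown. Strike brown from Jack.
So Jack = teal.

teal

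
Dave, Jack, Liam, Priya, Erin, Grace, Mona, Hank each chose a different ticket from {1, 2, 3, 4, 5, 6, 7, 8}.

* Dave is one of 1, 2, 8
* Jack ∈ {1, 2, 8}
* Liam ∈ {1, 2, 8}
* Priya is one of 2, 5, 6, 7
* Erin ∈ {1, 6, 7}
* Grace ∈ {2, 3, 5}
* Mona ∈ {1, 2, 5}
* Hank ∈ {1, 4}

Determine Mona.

5

The 8 variables together cover exactly {1, 2, 3, 4, 5, 6, 7, 8} — 8 values for 8 variables — and 3 appears only in Grace's list, so Grace = 3.
The 7 still-open variables together cover exactly {1, 2, 4, 5, 6, 7, 8} — 7 values for 7 variables — and 4 appears only in Hank's list, so Hank = 4.
Dave, Jack, Liam share exactly the 3 values {1, 2, 8}; by pigeonhole those values go to them, so strike 1, 2, 8 from Priya, Erin, Mona.
So Mona = 5.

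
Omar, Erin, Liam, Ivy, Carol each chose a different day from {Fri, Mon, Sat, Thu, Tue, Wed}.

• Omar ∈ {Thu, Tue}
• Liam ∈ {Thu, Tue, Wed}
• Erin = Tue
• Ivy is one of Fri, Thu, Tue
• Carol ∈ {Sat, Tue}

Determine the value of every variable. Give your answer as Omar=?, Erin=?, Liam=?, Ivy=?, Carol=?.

Omar=Thu, Erin=Tue, Liam=Wed, Ivy=Fri, Carol=Sat

Erin's domain is down to {Tue}, so Erin = Tue. Remove Tue from Omar, Liam, Ivy, Carol.
Carol has just one choice, so Carol = Sat.
That leaves Omar = Thu. So Liam, Ivy can't be Thu.
That leaves Liam = Wed.
Ivy has just one choice, so Ivy = Fri.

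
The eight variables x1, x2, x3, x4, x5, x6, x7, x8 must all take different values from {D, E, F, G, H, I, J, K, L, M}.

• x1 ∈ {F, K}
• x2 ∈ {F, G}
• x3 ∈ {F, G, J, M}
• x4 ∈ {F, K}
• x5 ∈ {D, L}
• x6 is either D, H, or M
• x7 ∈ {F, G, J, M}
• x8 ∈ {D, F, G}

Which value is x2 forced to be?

The 8 variables draw from only 8 values {D, F, G, H, J, K, L, M}, so each is used; only x6 can be H, hence x6 = H.
The 7 still-open variables together cover exactly {D, F, G, J, K, L, M} — 7 values for 7 variables — and L appears only in x5's list, so x5 = L.
Among the 6 still-open variables, D fits only x8 (and all 6 values in {D, F, G, J, K, M} must be used), so x8 = D.
x1 and x4 share exactly the 2 values {F, K}; by pigeonhole those values go to them, so strike F, K from x2, x3, x7.
So x2 = G.

G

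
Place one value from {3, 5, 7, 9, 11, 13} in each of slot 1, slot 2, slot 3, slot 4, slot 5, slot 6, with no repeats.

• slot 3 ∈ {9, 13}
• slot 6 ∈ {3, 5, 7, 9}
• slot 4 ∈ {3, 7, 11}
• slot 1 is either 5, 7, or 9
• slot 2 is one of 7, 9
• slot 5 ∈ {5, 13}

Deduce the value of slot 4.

The 6 variables draw from only 6 values {3, 5, 7, 9, 11, 13}, so each is used; only slot 4 can be 11, hence slot 4 = 11.

11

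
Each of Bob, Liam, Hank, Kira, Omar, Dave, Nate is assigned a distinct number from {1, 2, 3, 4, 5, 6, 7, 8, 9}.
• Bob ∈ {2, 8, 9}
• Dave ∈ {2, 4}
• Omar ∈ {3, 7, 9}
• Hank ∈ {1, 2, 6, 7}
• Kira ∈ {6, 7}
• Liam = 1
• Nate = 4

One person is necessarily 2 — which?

Dave

Liam has just one choice, so Liam = 1. So Hank can't be 1.
Nate's domain is down to {4}, so Nate = 4. Eliminate 4 elsewhere: Dave.
So 2 goes to Dave.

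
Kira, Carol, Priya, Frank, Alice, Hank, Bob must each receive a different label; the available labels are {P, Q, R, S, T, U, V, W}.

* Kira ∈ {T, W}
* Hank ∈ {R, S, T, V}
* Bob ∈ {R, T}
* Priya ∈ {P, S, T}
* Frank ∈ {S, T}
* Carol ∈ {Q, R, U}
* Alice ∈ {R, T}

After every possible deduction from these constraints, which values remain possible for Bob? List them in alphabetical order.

R, T

Alice and Bob between them cover only {R, T} — a naked pair. Remove those values from Kira, Carol, Priya, Frank, Hank.
Kira must be W (only option left).
That leaves Frank = S. So Priya, Hank can't be S.
Hank must be V (only option left).
Priya must be P (only option left).
No further eliminations apply; Bob can still be any of R, T.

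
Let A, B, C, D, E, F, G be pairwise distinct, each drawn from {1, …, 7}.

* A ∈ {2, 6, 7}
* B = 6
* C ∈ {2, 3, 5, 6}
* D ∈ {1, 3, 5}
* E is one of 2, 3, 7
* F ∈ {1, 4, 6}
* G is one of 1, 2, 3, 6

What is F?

4

B must be 6 (only option left). So A, C, F, G can't be 6.
The 6 still-open variables together cover exactly {1, 2, 3, 4, 5, 7} — 6 values for 6 variables — and 4 appears only in F's list, so F = 4.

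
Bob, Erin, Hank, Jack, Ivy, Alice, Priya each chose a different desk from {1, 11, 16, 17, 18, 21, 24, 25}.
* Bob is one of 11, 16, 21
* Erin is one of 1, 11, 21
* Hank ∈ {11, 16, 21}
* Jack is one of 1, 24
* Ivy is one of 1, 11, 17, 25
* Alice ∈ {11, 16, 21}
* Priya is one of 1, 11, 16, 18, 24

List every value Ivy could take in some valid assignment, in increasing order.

Bob, Hank, Alice between them cover only {11, 16, 21} — a naked triple. Remove those values from Erin, Ivy, Priya.
Erin's domain is down to {1}, so Erin = 1. Eliminate 1 elsewhere: Jack, Ivy, Priya.
Jack has just one choice, so Jack = 24. Remove 24 from Priya.
That leaves Priya = 18.
No further eliminations apply; Ivy can still be any of 17, 25.

17, 25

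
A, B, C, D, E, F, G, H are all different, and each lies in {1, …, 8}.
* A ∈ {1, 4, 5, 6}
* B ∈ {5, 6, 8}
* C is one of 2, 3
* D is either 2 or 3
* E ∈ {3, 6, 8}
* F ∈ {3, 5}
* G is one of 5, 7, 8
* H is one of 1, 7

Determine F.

The 8 variables together cover exactly {1, 2, 3, 4, 5, 6, 7, 8} — 8 values for 8 variables — and 4 appears only in A's list, so A = 4.
The 7 still-open variables together cover exactly {1, 2, 3, 5, 6, 7, 8} — 7 values for 7 variables — and 1 appears only in H's list, so H = 1.
Among the 6 still-open variables, 7 fits only G (and all 6 values in {2, 3, 5, 6, 7, 8} must be used), so G = 7.
C and D share exactly the 2 values {2, 3}; by pigeonhole those values go to them, so strike 2, 3 from E, F.
So F = 5.

5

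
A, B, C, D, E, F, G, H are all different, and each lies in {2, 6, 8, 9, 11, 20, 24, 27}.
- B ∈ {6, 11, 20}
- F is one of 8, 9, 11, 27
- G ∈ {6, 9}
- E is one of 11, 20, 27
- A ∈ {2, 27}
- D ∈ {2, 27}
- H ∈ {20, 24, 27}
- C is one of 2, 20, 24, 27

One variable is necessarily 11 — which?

E

The 8 variables draw from only 8 values {2, 6, 8, 9, 11, 20, 24, 27}, so each is used; only F can be 8, hence F = 8.
The 7 still-open variables draw from only 7 values {2, 6, 9, 11, 20, 24, 27}, so each is used; only G can be 9, hence G = 9.
Among the 6 still-open variables, 6 fits only B (and all 6 values in {2, 6, 11, 20, 24, 27} must be used), so B = 6.
The 5 still-open variables together cover exactly {2, 11, 20, 24, 27} — 5 values for 5 variables — and 11 appears only in E's list, so E = 11.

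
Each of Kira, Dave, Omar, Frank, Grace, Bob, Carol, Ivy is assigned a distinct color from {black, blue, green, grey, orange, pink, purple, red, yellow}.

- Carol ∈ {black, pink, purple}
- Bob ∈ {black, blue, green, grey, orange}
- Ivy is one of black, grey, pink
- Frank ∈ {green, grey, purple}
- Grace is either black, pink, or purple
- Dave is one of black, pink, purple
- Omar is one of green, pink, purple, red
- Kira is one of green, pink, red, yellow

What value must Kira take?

Dave, Grace, Carol between them cover only {black, pink, purple} — a naked triple. Remove those values from Kira, Omar, Frank, Bob, Ivy.
Ivy must be grey (only option left). Eliminate grey elsewhere: Frank, Bob.
Frank must be green (only option left). Eliminate green elsewhere: Kira, Omar, Bob.
Omar has just one choice, so Omar = red. So Kira can't be red.
So Kira = yellow.

yellow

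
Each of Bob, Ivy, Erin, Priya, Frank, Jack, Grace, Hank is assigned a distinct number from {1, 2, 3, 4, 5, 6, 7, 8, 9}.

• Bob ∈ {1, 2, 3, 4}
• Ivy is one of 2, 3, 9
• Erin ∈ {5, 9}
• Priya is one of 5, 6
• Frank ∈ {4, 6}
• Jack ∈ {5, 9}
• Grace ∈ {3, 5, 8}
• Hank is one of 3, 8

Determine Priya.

The 8 variables draw from only 8 values {1, 2, 3, 4, 5, 6, 8, 9}, so each is used; only Bob can be 1, hence Bob = 1.
Among the 7 still-open variables, 2 fits only Ivy (and all 7 values in {2, 3, 4, 5, 6, 8, 9} must be used), so Ivy = 2.
Among the 6 still-open variables, 4 fits only Frank (and all 6 values in {3, 4, 5, 6, 8, 9} must be used), so Frank = 4.
The 5 still-open variables draw from only 5 values {3, 5, 6, 8, 9}, so each is used; only Priya can be 6, hence Priya = 6.

6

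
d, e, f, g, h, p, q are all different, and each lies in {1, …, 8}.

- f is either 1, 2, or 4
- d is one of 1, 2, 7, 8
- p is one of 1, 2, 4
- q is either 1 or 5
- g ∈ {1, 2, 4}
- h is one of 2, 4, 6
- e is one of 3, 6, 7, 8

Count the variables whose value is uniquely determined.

2

The 3 variables f, g, p are confined to {1, 2, 4}, which locks those values in; drop them from d, h, q.
That leaves h = 6. So e can't be 6.
q must be 5 (only option left).
Determined: h=6, q=5. The other variables each still have more than one consistent value. That makes 2.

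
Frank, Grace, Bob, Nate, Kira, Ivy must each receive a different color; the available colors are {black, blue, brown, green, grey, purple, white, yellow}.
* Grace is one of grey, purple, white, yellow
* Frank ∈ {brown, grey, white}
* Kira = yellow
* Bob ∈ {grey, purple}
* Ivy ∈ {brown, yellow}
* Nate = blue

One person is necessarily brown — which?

Ivy

Nate must be blue (only option left).
Kira must be yellow (only option left). Eliminate yellow elsewhere: Grace, Ivy.
So brown goes to Ivy.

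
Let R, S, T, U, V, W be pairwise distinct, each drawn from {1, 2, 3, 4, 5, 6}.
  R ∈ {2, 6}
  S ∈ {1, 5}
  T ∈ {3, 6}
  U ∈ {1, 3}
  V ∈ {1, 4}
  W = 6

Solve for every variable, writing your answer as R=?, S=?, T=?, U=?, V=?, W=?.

R=2, S=5, T=3, U=1, V=4, W=6

W's domain is down to {6}, so W = 6. So R, T can't be 6.
That leaves R = 2.
T must be 3 (only option left). Eliminate 3 elsewhere: U.
U must be 1 (only option left). Remove 1 from S, V.
V has just one choice, so V = 4.
S has just one choice, so S = 5.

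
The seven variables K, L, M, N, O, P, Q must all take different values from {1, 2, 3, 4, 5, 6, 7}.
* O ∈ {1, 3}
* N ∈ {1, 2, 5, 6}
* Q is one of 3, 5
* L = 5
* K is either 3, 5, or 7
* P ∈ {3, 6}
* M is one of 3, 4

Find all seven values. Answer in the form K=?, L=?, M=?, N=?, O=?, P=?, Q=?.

K=7, L=5, M=4, N=2, O=1, P=6, Q=3

L must be 5 (only option left). Eliminate 5 elsewhere: K, N, Q.
Q has just one choice, so Q = 3. Strike 3 from K, M, O, P.
K has just one choice, so K = 7.
That leaves M = 4.
O's domain is down to {1}, so O = 1. So N can't be 1.
P's domain is down to {6}, so P = 6. Strike 6 from N.
That leaves N = 2.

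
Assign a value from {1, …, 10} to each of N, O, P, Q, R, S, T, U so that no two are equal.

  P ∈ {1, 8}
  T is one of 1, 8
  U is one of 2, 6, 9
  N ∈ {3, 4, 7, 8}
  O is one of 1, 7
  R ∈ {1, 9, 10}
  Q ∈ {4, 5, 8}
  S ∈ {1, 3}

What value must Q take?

5

P and T share exactly the 2 values {1, 8}; by pigeonhole those values go to them, so strike 1, 8 from N, O, Q, R, S.
That leaves O = 7. Strike 7 from N.
S has just one choice, so S = 3. Eliminate 3 elsewhere: N.
N has just one choice, so N = 4. Eliminate 4 elsewhere: Q.
So Q = 5.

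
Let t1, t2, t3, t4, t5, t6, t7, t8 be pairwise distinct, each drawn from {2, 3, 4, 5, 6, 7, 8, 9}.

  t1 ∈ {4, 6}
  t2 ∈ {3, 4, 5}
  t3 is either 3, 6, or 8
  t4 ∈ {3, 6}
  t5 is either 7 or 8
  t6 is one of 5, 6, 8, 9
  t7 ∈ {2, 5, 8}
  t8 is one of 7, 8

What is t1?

Among the 8 variables, 2 fits only t7 (and all 8 values in {2, 3, 4, 5, 6, 7, 8, 9} must be used), so t7 = 2.
The 7 still-open variables together cover exactly {3, 4, 5, 6, 7, 8, 9} — 7 values for 7 variables — and 9 appears only in t6's list, so t6 = 9.
The 6 still-open variables together cover exactly {3, 4, 5, 6, 7, 8} — 6 values for 6 variables — and 5 appears only in t2's list, so t2 = 5.
The 5 still-open variables together cover exactly {3, 4, 6, 7, 8} — 5 values for 5 variables — and 4 appears only in t1's list, so t1 = 4.

4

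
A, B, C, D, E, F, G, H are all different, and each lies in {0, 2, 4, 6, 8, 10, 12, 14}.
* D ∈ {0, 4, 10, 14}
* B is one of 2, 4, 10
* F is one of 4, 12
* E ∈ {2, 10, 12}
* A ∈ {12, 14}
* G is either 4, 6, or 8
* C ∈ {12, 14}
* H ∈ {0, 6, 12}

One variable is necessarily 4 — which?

Among the 8 variables, 8 fits only G (and all 8 values in {0, 2, 4, 6, 8, 10, 12, 14} must be used), so G = 8.
The 7 still-open variables together cover exactly {0, 2, 4, 6, 10, 12, 14} — 7 values for 7 variables — and 6 appears only in H's list, so H = 6.
The 6 still-open variables together cover exactly {0, 2, 4, 10, 12, 14} — 6 values for 6 variables — and 0 appears only in D's list, so D = 0.
A and C share exactly the 2 values {12, 14}; by pigeonhole those values go to them, so strike 12, 14 from E, F.

F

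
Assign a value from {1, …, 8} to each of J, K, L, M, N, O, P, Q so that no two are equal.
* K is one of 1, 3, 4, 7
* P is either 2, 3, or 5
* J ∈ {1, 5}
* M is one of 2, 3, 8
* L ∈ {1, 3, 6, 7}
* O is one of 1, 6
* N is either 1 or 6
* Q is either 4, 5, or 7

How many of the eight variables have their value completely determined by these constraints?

3

The 8 variables together cover exactly {1, 2, 3, 4, 5, 6, 7, 8} — 8 values for 8 variables — and 8 appears only in M's list, so M = 8.
Among the 7 still-open variables, 2 fits only P (and all 7 values in {1, 2, 3, 4, 5, 6, 7} must be used), so P = 2.
N and O share exactly the 2 values {1, 6}; by pigeonhole those values go to them, so strike 1, 6 from J, K, L.
J's domain is down to {5}, so J = 5. Strike 5 from Q.
Determined: J=5, M=8, P=2. The other variables each still have more than one consistent value. That makes 3.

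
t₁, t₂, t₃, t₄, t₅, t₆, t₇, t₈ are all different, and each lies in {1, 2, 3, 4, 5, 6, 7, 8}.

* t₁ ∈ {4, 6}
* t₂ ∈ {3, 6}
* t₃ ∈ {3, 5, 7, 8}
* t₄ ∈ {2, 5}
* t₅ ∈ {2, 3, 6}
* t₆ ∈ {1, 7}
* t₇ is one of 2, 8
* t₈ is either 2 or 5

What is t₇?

8

The 8 variables together cover exactly {1, 2, 3, 4, 5, 6, 7, 8} — 8 values for 8 variables — and 1 appears only in t₆'s list, so t₆ = 1.
The 7 still-open variables draw from only 7 values {2, 3, 4, 5, 6, 7, 8}, so each is used; only t₁ can be 4, hence t₁ = 4.
Among the 6 still-open variables, 7 fits only t₃ (and all 6 values in {2, 3, 5, 6, 7, 8} must be used), so t₃ = 7.
The 5 still-open variables together cover exactly {2, 3, 5, 6, 8} — 5 values for 5 variables — and 8 appears only in t₇'s list, so t₇ = 8.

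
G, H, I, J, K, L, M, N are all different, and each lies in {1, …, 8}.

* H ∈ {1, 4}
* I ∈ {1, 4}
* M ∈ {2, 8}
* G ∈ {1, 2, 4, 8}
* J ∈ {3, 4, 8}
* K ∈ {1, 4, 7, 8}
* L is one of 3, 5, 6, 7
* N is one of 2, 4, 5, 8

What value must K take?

The 8 variables draw from only 8 values {1, 2, 3, 4, 5, 6, 7, 8}, so each is used; only L can be 6, hence L = 6.
The 7 still-open variables together cover exactly {1, 2, 3, 4, 5, 7, 8} — 7 values for 7 variables — and 3 appears only in J's list, so J = 3.
The 6 still-open variables draw from only 6 values {1, 2, 4, 5, 7, 8}, so each is used; only N can be 5, hence N = 5.
Among the 5 still-open variables, 7 fits only K (and all 5 values in {1, 2, 4, 7, 8} must be used), so K = 7.

7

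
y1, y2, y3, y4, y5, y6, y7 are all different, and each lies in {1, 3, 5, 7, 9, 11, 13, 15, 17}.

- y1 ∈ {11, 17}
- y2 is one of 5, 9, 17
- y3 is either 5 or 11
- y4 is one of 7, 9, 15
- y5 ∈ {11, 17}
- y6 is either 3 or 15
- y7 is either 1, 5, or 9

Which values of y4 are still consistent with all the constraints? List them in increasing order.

7, 15

The 2 variables y1 and y5 are confined to {11, 17}, which locks those values in; drop them from y2, y3.
y3 has just one choice, so y3 = 5. Strike 5 from y2, y7.
y2 has just one choice, so y2 = 9. So y4, y7 can't be 9.
y7 has just one choice, so y7 = 1.
No further eliminations apply; y4 can still be any of 7, 15.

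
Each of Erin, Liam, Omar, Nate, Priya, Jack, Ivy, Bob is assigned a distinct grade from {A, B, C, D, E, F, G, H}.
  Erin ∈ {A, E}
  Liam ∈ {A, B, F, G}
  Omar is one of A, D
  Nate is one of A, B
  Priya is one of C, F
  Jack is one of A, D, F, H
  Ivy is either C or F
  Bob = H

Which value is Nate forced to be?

B

Bob must be H (only option left). Remove H from Jack.
The 7 still-open variables together cover exactly {A, B, C, D, E, F, G} — 7 values for 7 variables — and E appears only in Erin's list, so Erin = E.
Among the 6 still-open variables, G fits only Liam (and all 6 values in {A, B, C, D, F, G} must be used), so Liam = G.
The 5 still-open variables together cover exactly {A, B, C, D, F} — 5 values for 5 variables — and B appears only in Nate's list, so Nate = B.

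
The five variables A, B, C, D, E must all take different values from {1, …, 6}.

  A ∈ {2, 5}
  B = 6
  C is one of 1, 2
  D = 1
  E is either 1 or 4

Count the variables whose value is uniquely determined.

5

B must be 6 (only option left).
D's domain is down to {1}, so D = 1. Eliminate 1 elsewhere: C, E.
E's domain is down to {4}, so E = 4.
C has just one choice, so C = 2. Eliminate 2 elsewhere: A.
That leaves A = 5.
Every variable is fixed: A=5, B=6, C=2, D=1, E=4. That makes 5.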